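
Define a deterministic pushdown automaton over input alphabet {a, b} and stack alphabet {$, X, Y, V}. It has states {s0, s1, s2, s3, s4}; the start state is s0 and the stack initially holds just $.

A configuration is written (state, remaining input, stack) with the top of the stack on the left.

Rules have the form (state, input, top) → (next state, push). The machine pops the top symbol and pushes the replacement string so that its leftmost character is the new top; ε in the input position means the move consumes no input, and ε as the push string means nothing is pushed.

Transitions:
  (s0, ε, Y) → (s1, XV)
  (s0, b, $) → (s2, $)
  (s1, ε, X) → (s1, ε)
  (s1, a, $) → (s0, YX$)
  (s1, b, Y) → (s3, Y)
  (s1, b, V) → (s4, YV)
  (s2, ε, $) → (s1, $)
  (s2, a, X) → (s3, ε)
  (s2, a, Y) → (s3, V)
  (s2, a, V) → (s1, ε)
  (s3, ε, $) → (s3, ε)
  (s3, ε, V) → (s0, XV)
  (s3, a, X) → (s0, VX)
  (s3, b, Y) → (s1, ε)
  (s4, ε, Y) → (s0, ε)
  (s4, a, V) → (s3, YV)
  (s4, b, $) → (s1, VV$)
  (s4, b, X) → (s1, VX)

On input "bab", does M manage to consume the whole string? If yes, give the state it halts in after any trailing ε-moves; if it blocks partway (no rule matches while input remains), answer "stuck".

(s0, bab, $) ⊢ (s2, ab, $) ⊢ (s1, ab, $) ⊢ (s0, b, YX$) ⊢ (s1, b, XVX$) ⊢ (s1, b, VX$) ⊢ (s4, ε, YVX$) ⊢ (s0, ε, VX$)
All input consumed; M is in state s0.

s0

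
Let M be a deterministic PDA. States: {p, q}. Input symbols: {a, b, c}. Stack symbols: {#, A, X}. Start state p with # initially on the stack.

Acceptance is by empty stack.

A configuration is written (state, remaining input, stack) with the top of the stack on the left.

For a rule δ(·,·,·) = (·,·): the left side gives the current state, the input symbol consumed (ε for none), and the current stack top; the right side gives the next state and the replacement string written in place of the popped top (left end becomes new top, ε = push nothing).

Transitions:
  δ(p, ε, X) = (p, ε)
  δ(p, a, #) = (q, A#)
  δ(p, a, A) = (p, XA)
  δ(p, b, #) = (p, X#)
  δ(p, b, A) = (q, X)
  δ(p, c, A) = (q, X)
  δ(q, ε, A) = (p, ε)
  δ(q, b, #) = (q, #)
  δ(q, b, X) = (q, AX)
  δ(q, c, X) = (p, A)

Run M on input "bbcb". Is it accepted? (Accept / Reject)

Reject

(p, bbcb, #)
  read b, top #: go to p, push X# → (p, bcb, X#)
  ε-move, top X: go to p, push ε → (p, bcb, #)
  read b, top #: go to p, push X# → (p, cb, X#)
  ε-move, top X: go to p, push ε → (p, cb, #)
No transition applies at (p, cb, #); input not fully consumed.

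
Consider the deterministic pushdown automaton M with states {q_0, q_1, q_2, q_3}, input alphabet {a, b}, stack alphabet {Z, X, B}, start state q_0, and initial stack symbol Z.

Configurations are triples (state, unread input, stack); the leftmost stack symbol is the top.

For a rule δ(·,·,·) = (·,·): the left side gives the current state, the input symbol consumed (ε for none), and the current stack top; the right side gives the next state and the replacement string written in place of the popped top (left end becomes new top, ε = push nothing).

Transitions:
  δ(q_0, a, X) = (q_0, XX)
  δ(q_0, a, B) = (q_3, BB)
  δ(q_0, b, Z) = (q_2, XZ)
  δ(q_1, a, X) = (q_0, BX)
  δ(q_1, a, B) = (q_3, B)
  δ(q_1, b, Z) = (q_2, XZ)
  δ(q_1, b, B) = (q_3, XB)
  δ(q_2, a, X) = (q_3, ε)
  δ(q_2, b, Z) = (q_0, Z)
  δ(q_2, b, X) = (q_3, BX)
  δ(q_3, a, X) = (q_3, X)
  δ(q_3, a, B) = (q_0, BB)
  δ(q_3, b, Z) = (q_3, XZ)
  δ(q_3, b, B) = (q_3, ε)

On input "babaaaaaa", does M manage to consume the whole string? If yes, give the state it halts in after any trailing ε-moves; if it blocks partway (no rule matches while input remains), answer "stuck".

q_3

(q_0, babaaaaaa, Z) ⊢ (q_2, abaaaaaa, XZ) ⊢ (q_3, baaaaaa, Z) ⊢ (q_3, aaaaaa, XZ) ⊢ (q_3, aaaaa, XZ) ⊢ (q_3, aaaa, XZ) ⊢ (q_3, aaa, XZ) ⊢ (q_3, aa, XZ) ⊢ (q_3, a, XZ) ⊢ (q_3, ε, XZ)
All input consumed; M is in state q_3.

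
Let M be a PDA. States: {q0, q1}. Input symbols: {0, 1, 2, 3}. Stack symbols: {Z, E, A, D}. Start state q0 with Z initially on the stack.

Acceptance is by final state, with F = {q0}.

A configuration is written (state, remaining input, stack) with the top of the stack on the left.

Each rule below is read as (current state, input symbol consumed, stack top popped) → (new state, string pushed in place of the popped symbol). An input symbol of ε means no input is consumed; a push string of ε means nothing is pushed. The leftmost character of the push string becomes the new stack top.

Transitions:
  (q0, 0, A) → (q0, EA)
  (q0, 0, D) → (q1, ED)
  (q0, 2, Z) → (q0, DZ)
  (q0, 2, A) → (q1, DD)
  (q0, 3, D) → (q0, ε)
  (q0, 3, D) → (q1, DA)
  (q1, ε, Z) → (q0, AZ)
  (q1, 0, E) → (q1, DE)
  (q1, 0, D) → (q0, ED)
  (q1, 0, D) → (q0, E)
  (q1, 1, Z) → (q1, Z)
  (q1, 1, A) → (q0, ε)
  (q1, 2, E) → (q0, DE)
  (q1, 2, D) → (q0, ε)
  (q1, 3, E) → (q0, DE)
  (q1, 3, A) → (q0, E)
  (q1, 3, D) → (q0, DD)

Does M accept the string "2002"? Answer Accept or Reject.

One accepting computation: (q0, 2002, Z) ⊢ (q0, 002, DZ) ⊢ (q1, 02, EDZ) ⊢ (q1, 2, DEDZ) ⊢ (q0, ε, EDZ)
All input consumed and state q0 ∈ F.

Accept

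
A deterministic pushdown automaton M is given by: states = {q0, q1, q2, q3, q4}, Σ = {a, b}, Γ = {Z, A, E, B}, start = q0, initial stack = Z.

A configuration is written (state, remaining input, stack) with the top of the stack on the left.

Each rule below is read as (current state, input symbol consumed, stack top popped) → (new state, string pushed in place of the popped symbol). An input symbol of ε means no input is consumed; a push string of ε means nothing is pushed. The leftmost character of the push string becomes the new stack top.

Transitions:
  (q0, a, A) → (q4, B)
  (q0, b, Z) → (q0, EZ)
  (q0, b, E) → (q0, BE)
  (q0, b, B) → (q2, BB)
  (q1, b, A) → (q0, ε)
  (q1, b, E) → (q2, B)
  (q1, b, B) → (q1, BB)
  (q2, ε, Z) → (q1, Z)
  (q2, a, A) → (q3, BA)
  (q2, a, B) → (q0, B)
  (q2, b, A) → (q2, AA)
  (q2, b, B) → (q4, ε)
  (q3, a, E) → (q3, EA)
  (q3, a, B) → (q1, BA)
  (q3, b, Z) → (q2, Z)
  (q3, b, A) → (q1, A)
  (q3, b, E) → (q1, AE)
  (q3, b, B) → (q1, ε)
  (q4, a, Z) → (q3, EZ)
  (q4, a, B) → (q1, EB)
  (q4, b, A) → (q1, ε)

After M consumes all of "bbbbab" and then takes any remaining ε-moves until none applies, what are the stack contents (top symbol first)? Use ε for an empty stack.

(q0, bbbbab, Z)
  read b, top Z: go to q0, push EZ → (q0, bbbab, EZ)
  read b, top E: go to q0, push BE → (q0, bbab, BEZ)
  read b, top B: go to q2, push BB → (q2, bab, BBEZ)
  read b, top B: go to q4, push ε → (q4, ab, BEZ)
  read a, top B: go to q1, push EB → (q1, b, EBEZ)
  read b, top E: go to q2, push B → (q2, ε, BBEZ)
All input consumed in state q2 with stack BBEZ.

BBEZ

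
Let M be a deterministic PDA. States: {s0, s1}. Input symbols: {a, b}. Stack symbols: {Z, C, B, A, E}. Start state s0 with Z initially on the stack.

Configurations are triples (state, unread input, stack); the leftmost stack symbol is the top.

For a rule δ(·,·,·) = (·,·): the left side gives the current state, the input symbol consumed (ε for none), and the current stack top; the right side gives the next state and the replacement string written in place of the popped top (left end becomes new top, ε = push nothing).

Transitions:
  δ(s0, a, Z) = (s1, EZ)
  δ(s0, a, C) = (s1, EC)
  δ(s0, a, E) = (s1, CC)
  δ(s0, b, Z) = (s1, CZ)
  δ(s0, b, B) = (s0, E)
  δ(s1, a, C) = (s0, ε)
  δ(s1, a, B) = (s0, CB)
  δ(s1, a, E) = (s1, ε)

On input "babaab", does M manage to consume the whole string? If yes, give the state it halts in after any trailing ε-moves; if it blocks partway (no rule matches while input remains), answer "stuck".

(s0, babaab, Z)
  read b, top Z: go to s1, push CZ → (s1, abaab, CZ)
  read a, top C: go to s0, push ε → (s0, baab, Z)
  read b, top Z: go to s1, push CZ → (s1, aab, CZ)
  read a, top C: go to s0, push ε → (s0, ab, Z)
  read a, top Z: go to s1, push EZ → (s1, b, EZ)
No transition for (s1, b, top E); M blocks with input b remaining.

stuck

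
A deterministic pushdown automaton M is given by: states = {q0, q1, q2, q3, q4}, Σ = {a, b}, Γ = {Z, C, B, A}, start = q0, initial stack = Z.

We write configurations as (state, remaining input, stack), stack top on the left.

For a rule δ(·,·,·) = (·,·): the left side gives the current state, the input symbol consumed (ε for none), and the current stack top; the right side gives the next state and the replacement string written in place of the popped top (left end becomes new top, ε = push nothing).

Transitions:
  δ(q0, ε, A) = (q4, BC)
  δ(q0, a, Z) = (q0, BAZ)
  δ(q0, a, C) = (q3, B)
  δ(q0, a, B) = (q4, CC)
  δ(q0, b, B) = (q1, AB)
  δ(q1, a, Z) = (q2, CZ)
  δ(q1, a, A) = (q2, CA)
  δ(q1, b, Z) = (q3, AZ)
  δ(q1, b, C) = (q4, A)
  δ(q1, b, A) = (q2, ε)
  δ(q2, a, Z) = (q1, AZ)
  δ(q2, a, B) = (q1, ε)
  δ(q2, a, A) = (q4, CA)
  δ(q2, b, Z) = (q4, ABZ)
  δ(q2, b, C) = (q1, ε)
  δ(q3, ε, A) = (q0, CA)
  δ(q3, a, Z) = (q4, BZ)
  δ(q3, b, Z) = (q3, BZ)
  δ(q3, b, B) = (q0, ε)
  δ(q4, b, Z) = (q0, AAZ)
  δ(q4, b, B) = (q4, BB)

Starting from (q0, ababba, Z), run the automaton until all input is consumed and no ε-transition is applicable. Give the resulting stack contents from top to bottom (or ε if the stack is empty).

AZ

(q0, ababba, Z) ⊢ (q0, babba, BAZ) ⊢ (q1, abba, ABAZ) ⊢ (q2, bba, CABAZ) ⊢ (q1, ba, ABAZ) ⊢ (q2, a, BAZ) ⊢ (q1, ε, AZ)
All input consumed in state q1 with stack AZ.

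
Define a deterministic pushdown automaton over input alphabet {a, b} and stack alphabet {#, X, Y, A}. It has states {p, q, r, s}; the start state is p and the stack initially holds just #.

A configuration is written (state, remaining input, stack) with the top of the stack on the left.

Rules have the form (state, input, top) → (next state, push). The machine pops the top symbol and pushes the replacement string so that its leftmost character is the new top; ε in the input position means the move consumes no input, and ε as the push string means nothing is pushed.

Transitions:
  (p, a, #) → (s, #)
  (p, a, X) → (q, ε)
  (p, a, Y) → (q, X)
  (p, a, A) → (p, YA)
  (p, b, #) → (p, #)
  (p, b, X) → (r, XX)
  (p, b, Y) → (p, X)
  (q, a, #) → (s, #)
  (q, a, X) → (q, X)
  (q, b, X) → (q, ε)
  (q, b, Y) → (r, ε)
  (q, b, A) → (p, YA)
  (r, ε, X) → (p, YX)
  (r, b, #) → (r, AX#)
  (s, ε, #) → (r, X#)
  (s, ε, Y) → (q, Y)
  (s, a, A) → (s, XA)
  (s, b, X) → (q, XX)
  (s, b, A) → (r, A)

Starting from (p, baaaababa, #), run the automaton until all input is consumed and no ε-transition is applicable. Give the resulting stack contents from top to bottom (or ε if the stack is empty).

(p, baaaababa, #)
  read b, top #: go to p, push # → (p, aaaababa, #)
  read a, top #: go to s, push # → (s, aaababa, #)
  ε-move, top #: go to r, push X# → (r, aaababa, X#)
  ε-move, top X: go to p, push YX → (p, aaababa, YX#)
  read a, top Y: go to q, push X → (q, aababa, XX#)
  read a, top X: go to q, push X → (q, ababa, XX#)
  read a, top X: go to q, push X → (q, baba, XX#)
  read b, top X: go to q, push ε → (q, aba, X#)
  read a, top X: go to q, push X → (q, ba, X#)
  read b, top X: go to q, push ε → (q, a, #)
  read a, top #: go to s, push # → (s, ε, #)
  ε-move, top #: go to r, push X# → (r, ε, X#)
  ε-move, top X: go to p, push YX → (p, ε, YX#)
All input consumed in state p with stack YX#.

YX#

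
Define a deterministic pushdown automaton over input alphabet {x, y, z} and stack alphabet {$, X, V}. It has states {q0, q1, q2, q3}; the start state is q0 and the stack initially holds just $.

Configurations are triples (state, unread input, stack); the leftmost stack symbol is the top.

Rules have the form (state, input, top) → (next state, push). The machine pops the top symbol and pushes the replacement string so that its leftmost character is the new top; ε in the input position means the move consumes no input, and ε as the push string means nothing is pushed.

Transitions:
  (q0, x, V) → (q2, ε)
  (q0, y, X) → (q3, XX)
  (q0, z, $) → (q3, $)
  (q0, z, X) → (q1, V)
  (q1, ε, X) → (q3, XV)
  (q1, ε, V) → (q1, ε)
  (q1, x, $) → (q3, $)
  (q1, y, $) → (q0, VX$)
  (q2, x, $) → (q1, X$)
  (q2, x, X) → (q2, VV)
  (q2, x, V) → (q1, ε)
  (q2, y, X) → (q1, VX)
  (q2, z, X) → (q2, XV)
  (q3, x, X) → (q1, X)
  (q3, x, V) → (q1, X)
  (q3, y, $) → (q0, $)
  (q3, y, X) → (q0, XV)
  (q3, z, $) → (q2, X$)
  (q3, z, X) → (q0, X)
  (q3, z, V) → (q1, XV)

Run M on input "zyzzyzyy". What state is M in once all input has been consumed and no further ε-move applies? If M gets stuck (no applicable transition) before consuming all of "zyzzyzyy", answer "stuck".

(q0, zyzzyzyy, $)
  read z, top $: go to q3, push $ → (q3, yzzyzyy, $)
  read y, top $: go to q0, push $ → (q0, zzyzyy, $)
  read z, top $: go to q3, push $ → (q3, zyzyy, $)
  read z, top $: go to q2, push X$ → (q2, yzyy, X$)
  read y, top X: go to q1, push VX → (q1, zyy, VX$)
  ε-move, top V: go to q1, push ε → (q1, zyy, X$)
  ε-move, top X: go to q3, push XV → (q3, zyy, XV$)
  read z, top X: go to q0, push X → (q0, yy, XV$)
  read y, top X: go to q3, push XX → (q3, y, XXV$)
  read y, top X: go to q0, push XV → (q0, ε, XVXV$)
All input consumed; M is in state q0.

q0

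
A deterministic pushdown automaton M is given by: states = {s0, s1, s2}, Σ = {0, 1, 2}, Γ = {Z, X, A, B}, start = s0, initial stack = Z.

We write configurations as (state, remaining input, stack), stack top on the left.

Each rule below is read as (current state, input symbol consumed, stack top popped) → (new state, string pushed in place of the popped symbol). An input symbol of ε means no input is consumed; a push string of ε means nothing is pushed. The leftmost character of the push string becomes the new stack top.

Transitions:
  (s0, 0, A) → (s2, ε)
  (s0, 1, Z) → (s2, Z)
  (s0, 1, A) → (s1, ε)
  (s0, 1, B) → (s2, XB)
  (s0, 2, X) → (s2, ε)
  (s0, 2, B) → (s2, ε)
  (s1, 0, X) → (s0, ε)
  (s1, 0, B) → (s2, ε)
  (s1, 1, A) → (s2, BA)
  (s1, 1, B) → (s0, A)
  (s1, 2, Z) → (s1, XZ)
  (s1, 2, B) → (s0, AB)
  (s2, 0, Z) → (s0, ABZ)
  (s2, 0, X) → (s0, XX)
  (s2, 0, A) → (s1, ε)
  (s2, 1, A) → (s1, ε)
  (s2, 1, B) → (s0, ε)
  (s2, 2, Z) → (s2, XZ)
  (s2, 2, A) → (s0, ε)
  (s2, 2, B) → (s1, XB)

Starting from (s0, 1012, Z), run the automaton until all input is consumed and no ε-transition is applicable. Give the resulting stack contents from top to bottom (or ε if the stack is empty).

(s0, 1012, Z) ⊢ (s2, 012, Z) ⊢ (s0, 12, ABZ) ⊢ (s1, 2, BZ) ⊢ (s0, ε, ABZ)
All input consumed in state s0 with stack ABZ.

ABZ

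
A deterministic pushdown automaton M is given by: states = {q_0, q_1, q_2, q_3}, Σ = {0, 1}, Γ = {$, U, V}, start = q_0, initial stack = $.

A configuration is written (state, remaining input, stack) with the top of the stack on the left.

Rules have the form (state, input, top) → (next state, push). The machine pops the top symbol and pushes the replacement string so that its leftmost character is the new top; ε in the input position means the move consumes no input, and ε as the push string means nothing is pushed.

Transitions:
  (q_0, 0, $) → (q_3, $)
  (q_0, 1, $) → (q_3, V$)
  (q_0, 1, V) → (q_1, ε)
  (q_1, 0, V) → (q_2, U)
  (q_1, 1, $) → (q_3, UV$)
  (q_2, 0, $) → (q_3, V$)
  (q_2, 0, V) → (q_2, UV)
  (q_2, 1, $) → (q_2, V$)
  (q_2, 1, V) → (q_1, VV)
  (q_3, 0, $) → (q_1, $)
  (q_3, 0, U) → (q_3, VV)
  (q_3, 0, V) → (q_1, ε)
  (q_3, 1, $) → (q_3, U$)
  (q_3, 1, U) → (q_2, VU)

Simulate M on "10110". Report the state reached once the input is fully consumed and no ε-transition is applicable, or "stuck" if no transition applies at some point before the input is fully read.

q_2

(q_0, 10110, $) ⊢ (q_3, 0110, V$) ⊢ (q_1, 110, $) ⊢ (q_3, 10, UV$) ⊢ (q_2, 0, VUV$) ⊢ (q_2, ε, UVUV$)
All input consumed; M is in state q_2.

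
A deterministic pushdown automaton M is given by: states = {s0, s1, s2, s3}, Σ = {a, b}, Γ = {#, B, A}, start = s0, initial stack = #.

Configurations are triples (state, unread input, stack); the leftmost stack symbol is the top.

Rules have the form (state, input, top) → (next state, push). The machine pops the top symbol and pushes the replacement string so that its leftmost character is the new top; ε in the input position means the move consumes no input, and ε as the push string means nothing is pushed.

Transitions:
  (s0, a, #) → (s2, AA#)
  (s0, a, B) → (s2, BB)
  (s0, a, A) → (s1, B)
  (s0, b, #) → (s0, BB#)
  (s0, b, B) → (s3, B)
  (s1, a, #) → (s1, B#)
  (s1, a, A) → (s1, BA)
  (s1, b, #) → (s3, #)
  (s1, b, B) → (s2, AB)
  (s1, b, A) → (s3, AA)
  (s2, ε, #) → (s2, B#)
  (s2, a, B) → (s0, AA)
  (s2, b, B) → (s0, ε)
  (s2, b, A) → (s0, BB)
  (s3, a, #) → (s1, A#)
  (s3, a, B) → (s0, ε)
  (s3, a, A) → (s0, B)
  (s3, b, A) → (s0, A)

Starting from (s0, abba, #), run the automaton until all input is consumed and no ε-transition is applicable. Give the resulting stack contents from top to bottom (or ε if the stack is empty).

BA#

(s0, abba, #) ⊢ (s2, bba, AA#) ⊢ (s0, ba, BBA#) ⊢ (s3, a, BBA#) ⊢ (s0, ε, BA#)
All input consumed in state s0 with stack BA#.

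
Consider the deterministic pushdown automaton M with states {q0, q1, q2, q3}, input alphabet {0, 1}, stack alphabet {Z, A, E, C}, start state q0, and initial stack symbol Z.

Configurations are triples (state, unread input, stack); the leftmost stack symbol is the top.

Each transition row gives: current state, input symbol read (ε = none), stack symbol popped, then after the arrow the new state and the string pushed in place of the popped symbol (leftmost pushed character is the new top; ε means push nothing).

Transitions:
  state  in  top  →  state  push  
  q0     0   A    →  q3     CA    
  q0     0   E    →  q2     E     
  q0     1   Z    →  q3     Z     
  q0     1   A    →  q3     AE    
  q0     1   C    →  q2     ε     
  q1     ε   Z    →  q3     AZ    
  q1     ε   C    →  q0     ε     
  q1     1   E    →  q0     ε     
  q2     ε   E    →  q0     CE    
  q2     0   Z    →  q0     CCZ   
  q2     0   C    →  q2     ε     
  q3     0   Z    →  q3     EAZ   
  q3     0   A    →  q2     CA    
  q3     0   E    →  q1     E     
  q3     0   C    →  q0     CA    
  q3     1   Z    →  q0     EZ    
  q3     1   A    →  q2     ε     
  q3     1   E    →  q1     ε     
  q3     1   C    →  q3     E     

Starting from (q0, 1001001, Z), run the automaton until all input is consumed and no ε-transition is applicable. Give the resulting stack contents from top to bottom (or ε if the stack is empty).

(q0, 1001001, Z)
  read 1, top Z: go to q3, push Z → (q3, 001001, Z)
  read 0, top Z: go to q3, push EAZ → (q3, 01001, EAZ)
  read 0, top E: go to q1, push E → (q1, 1001, EAZ)
  read 1, top E: go to q0, push ε → (q0, 001, AZ)
  read 0, top A: go to q3, push CA → (q3, 01, CAZ)
  read 0, top C: go to q0, push CA → (q0, 1, CAAZ)
  read 1, top C: go to q2, push ε → (q2, ε, AAZ)
All input consumed in state q2 with stack AAZ.

AAZ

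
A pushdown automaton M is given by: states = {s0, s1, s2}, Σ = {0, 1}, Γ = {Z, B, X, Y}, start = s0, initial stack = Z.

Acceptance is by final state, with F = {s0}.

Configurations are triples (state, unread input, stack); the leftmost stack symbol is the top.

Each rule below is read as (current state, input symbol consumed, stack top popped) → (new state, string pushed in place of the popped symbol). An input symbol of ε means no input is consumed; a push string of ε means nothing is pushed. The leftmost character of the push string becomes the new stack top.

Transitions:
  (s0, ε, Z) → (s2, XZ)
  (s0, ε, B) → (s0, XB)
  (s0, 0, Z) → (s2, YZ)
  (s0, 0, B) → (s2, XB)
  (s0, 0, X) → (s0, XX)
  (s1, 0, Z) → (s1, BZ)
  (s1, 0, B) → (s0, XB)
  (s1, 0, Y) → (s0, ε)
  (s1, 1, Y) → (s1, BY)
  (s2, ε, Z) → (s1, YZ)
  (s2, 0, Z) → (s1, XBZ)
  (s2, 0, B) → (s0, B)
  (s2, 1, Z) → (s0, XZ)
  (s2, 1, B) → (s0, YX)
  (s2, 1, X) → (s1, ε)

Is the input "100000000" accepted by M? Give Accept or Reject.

One accepting computation: (s0, 100000000, Z) ⊢ (s2, 100000000, XZ) ⊢ (s1, 00000000, Z) ⊢ (s1, 0000000, BZ) ⊢ (s0, 000000, XBZ) ⊢ (s0, 00000, XXBZ) ⊢ (s0, 0000, XXXBZ) ⊢ (s0, 000, XXXXBZ) ⊢ (s0, 00, XXXXXBZ) ⊢ (s0, 0, XXXXXXBZ) ⊢ (s0, ε, XXXXXXXBZ)
All input consumed and state s0 ∈ F.

Accept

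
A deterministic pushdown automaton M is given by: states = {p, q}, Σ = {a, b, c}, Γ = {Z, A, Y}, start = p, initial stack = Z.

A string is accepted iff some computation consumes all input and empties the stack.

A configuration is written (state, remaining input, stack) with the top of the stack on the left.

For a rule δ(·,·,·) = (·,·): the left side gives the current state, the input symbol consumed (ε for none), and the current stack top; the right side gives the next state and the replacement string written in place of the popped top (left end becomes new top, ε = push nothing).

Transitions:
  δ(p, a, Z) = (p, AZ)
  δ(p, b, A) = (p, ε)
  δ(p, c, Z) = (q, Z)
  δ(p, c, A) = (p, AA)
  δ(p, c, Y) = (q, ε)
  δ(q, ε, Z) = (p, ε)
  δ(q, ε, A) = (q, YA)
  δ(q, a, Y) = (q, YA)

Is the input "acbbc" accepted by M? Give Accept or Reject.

Accept

(p, acbbc, Z)
  read a, top Z: go to p, push AZ → (p, cbbc, AZ)
  read c, top A: go to p, push AA → (p, bbc, AAZ)
  read b, top A: go to p, push ε → (p, bc, AZ)
  read b, top A: go to p, push ε → (p, c, Z)
  read c, top Z: go to q, push Z → (q, ε, Z)
  ε-move, top Z: go to p, push ε → (p, ε, ε)
All input consumed and the stack is empty.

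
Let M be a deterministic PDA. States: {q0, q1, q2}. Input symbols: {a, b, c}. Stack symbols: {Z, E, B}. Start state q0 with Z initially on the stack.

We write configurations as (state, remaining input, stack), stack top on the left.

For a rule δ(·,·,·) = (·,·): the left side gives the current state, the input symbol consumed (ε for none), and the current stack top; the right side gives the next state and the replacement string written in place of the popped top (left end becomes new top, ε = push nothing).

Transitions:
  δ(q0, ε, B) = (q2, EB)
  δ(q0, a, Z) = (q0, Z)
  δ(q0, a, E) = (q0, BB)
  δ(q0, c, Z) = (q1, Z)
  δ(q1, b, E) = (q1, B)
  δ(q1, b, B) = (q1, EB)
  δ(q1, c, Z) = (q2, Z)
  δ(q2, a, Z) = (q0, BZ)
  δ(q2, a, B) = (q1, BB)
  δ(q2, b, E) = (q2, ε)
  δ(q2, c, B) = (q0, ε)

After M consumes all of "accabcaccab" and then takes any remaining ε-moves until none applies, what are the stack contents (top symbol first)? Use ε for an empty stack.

(q0, accabcaccab, Z)
  read a, top Z: go to q0, push Z → (q0, ccabcaccab, Z)
  read c, top Z: go to q1, push Z → (q1, cabcaccab, Z)
  read c, top Z: go to q2, push Z → (q2, abcaccab, Z)
  read a, top Z: go to q0, push BZ → (q0, bcaccab, BZ)
  ε-move, top B: go to q2, push EB → (q2, bcaccab, EBZ)
  read b, top E: go to q2, push ε → (q2, caccab, BZ)
  read c, top B: go to q0, push ε → (q0, accab, Z)
  read a, top Z: go to q0, push Z → (q0, ccab, Z)
  read c, top Z: go to q1, push Z → (q1, cab, Z)
  read c, top Z: go to q2, push Z → (q2, ab, Z)
  read a, top Z: go to q0, push BZ → (q0, b, BZ)
  ε-move, top B: go to q2, push EB → (q2, b, EBZ)
  read b, top E: go to q2, push ε → (q2, ε, BZ)
All input consumed in state q2 with stack BZ.

BZ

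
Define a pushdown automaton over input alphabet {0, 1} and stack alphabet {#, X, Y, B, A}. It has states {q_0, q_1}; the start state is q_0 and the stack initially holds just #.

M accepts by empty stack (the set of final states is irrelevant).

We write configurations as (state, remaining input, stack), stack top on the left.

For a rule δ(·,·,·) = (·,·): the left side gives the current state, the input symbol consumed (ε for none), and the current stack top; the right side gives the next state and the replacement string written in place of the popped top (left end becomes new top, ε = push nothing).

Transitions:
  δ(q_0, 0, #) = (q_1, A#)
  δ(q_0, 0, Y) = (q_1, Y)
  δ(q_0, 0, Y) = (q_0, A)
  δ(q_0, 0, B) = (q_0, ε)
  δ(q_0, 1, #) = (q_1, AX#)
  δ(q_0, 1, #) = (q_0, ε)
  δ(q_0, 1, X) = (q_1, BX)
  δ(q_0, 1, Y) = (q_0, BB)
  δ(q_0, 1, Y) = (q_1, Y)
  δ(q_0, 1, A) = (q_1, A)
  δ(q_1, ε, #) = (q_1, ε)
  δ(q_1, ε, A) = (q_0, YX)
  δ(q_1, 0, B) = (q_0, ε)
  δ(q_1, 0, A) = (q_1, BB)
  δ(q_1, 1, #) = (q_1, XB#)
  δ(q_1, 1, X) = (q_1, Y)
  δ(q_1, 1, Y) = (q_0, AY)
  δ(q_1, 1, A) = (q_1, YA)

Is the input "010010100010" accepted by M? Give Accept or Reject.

No computation consumes all input and empties the stack.

Reject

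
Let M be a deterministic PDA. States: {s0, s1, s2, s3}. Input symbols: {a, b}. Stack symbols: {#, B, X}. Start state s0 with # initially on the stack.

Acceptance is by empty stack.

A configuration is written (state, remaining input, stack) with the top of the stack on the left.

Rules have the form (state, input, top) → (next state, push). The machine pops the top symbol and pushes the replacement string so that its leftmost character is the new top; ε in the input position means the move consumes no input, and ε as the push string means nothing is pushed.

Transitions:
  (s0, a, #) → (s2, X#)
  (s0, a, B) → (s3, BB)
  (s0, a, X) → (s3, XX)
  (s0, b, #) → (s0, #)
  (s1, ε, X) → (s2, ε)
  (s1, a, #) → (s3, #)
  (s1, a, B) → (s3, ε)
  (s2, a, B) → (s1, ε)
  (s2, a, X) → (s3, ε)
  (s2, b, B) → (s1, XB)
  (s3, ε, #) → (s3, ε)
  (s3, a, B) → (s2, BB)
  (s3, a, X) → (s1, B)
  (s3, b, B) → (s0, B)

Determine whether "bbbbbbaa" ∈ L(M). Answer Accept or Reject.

(s0, bbbbbbaa, #)
  read b, top #: go to s0, push # → (s0, bbbbbaa, #)
  read b, top #: go to s0, push # → (s0, bbbbaa, #)
  read b, top #: go to s0, push # → (s0, bbbaa, #)
  read b, top #: go to s0, push # → (s0, bbaa, #)
  read b, top #: go to s0, push # → (s0, baa, #)
  read b, top #: go to s0, push # → (s0, aa, #)
  read a, top #: go to s2, push X# → (s2, a, X#)
  read a, top X: go to s3, push ε → (s3, ε, #)
  ε-move, top #: go to s3, push ε → (s3, ε, ε)
All input consumed and the stack is empty.

Accept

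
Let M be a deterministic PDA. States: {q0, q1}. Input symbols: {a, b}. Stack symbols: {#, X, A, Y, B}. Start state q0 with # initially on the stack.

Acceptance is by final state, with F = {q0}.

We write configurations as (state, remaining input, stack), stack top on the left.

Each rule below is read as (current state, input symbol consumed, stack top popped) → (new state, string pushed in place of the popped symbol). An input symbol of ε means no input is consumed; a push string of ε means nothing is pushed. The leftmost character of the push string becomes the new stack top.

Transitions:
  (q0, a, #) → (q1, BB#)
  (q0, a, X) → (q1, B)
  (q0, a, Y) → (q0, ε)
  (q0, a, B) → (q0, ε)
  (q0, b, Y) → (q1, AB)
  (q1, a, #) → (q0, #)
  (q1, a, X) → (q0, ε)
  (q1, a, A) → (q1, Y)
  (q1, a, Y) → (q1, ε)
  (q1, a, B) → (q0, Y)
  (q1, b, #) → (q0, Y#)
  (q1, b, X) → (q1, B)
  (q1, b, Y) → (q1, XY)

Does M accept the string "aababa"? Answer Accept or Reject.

(q0, aababa, #)
  read a, top #: go to q1, push BB# → (q1, ababa, BB#)
  read a, top B: go to q0, push Y → (q0, baba, YB#)
  read b, top Y: go to q1, push AB → (q1, aba, ABB#)
  read a, top A: go to q1, push Y → (q1, ba, YBB#)
  read b, top Y: go to q1, push XY → (q1, a, XYBB#)
  read a, top X: go to q0, push ε → (q0, ε, YBB#)
All input consumed; state q0 ∈ F.

Accept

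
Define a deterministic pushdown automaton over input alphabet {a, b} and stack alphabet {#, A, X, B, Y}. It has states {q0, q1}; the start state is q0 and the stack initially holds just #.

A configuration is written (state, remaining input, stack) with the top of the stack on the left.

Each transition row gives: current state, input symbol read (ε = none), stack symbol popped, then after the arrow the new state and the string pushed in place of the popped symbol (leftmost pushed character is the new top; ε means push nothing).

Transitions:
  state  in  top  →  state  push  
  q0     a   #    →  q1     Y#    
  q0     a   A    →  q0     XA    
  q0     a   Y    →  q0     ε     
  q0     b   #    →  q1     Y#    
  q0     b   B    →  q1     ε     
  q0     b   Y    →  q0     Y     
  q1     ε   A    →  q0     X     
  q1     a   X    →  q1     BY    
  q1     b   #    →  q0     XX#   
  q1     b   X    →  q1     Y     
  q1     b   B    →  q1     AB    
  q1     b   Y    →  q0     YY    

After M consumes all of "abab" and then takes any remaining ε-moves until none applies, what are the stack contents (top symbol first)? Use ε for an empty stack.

(q0, abab, #) ⊢ (q1, bab, Y#) ⊢ (q0, ab, YY#) ⊢ (q0, b, Y#) ⊢ (q0, ε, Y#)
All input consumed in state q0 with stack Y#.

Y#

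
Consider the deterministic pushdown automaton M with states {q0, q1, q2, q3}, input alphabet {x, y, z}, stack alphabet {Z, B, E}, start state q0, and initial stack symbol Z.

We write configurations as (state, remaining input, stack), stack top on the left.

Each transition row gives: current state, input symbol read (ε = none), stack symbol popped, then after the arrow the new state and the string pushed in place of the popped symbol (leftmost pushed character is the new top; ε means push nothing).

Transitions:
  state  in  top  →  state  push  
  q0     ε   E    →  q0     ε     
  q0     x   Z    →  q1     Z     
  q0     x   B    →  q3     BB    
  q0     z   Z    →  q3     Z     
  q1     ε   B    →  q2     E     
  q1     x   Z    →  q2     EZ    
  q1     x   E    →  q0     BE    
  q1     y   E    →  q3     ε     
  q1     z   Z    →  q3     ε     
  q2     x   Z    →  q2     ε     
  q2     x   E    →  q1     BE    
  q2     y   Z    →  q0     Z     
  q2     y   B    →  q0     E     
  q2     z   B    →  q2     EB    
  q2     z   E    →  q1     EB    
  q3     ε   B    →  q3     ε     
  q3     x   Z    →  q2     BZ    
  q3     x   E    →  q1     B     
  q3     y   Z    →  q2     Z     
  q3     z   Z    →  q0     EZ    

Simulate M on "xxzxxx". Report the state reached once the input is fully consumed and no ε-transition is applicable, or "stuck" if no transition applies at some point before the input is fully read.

(q0, xxzxxx, Z)
  read x, top Z: go to q1, push Z → (q1, xzxxx, Z)
  read x, top Z: go to q2, push EZ → (q2, zxxx, EZ)
  read z, top E: go to q1, push EB → (q1, xxx, EBZ)
  read x, top E: go to q0, push BE → (q0, xx, BEBZ)
  read x, top B: go to q3, push BB → (q3, x, BBEBZ)
  ε-move, top B: go to q3, push ε → (q3, x, BEBZ)
  ε-move, top B: go to q3, push ε → (q3, x, EBZ)
  read x, top E: go to q1, push B → (q1, ε, BBZ)
  ε-move, top B: go to q2, push E → (q2, ε, EBZ)
All input consumed; M is in state q2.

q2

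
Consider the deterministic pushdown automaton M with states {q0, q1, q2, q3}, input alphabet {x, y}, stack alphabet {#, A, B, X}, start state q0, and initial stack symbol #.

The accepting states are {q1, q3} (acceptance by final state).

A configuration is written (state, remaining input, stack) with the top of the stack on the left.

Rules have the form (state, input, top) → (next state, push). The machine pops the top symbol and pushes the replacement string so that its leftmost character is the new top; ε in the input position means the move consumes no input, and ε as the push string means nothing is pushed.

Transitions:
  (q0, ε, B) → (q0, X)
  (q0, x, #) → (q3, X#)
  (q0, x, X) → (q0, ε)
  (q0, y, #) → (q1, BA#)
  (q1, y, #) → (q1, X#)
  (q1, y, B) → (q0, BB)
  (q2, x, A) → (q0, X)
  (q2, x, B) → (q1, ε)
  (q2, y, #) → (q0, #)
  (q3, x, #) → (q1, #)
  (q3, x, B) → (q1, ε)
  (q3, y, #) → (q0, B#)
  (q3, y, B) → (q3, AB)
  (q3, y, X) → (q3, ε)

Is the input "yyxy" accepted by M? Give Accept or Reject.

Reject

(q0, yyxy, #) ⊢ (q1, yxy, BA#) ⊢ (q0, xy, BBA#) ⊢ (q0, xy, XBA#) ⊢ (q0, y, BA#) ⊢ (q0, y, XA#)
No transition applies at (q0, y, XA#); input not fully consumed.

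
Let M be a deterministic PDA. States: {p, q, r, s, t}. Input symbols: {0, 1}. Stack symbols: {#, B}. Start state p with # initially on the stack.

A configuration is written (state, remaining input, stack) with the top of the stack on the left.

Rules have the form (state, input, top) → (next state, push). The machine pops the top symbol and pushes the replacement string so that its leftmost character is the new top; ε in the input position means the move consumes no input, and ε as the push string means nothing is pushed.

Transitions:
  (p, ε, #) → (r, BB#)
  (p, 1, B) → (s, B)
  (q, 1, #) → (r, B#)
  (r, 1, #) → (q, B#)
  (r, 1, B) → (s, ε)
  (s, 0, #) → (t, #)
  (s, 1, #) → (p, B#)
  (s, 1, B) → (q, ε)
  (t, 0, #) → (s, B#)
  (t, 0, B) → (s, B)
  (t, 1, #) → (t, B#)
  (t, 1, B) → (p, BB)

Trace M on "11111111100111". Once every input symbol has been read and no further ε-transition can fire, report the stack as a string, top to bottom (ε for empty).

(p, 11111111100111, #) ⊢ (r, 11111111100111, BB#) ⊢ (s, 1111111100111, B#) ⊢ (q, 111111100111, #) ⊢ (r, 11111100111, B#) ⊢ (s, 1111100111, #) ⊢ (p, 111100111, B#) ⊢ (s, 11100111, B#) ⊢ (q, 1100111, #) ⊢ (r, 100111, B#) ⊢ (s, 00111, #) ⊢ (t, 0111, #) ⊢ (s, 111, B#) ⊢ (q, 11, #) ⊢ (r, 1, B#) ⊢ (s, ε, #)
All input consumed in state s with stack #.

#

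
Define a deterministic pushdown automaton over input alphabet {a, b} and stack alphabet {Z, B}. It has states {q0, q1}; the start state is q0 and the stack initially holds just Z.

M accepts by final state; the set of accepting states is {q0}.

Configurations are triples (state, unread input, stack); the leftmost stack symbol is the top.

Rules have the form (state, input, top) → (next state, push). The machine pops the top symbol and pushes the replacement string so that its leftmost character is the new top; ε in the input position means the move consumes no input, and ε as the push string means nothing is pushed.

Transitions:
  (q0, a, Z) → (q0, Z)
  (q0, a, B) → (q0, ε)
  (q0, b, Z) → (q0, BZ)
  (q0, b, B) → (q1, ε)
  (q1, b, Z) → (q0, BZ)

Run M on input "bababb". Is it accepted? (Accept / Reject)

Reject

(q0, bababb, Z)
  read b, top Z: go to q0, push BZ → (q0, ababb, BZ)
  read a, top B: go to q0, push ε → (q0, babb, Z)
  read b, top Z: go to q0, push BZ → (q0, abb, BZ)
  read a, top B: go to q0, push ε → (q0, bb, Z)
  read b, top Z: go to q0, push BZ → (q0, b, BZ)
  read b, top B: go to q1, push ε → (q1, ε, Z)
All input consumed; state q1 ∉ F and no further ε-move applies.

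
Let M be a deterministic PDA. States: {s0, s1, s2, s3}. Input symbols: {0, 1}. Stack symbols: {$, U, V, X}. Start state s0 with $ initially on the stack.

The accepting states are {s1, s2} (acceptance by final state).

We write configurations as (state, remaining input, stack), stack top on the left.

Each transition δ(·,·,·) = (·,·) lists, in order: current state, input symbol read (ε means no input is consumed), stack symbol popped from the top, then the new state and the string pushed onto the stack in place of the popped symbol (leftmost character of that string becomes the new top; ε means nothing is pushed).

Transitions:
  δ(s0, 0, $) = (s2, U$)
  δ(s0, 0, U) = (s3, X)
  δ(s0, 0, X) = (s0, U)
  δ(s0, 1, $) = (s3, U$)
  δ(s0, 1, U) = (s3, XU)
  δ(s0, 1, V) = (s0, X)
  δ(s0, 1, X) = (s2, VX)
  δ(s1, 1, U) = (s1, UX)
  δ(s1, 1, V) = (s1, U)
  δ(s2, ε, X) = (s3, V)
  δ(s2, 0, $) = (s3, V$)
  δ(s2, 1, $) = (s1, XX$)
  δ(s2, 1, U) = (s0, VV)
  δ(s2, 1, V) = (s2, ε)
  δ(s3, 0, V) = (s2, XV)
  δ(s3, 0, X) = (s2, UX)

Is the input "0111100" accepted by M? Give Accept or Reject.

Accept

(s0, 0111100, $)
  read 0, top $: go to s2, push U$ → (s2, 111100, U$)
  read 1, top U: go to s0, push VV → (s0, 11100, VV$)
  read 1, top V: go to s0, push X → (s0, 1100, XV$)
  read 1, top X: go to s2, push VX → (s2, 100, VXV$)
  read 1, top V: go to s2, push ε → (s2, 00, XV$)
  ε-move, top X: go to s3, push V → (s3, 00, VV$)
  read 0, top V: go to s2, push XV → (s2, 0, XVV$)
  ε-move, top X: go to s3, push V → (s3, 0, VVV$)
  read 0, top V: go to s2, push XV → (s2, ε, XVVV$)
All input consumed; state s2 ∈ F.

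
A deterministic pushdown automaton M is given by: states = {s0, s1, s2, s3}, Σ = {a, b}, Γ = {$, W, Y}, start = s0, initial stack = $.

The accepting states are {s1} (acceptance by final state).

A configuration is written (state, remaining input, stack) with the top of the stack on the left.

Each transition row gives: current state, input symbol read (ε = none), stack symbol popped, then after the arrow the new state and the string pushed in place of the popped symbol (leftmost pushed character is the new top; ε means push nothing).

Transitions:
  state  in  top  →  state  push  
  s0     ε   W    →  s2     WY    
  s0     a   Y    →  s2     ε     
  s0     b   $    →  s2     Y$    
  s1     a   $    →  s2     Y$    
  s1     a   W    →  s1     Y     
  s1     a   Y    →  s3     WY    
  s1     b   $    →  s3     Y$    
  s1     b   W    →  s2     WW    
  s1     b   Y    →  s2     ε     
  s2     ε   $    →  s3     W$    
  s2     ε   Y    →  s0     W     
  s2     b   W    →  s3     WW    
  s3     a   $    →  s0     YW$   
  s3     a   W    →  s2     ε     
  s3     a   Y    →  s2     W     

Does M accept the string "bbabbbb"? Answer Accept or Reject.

(s0, bbabbbb, $)
  read b, top $: go to s2, push Y$ → (s2, babbbb, Y$)
  ε-move, top Y: go to s0, push W → (s0, babbbb, W$)
  ε-move, top W: go to s2, push WY → (s2, babbbb, WY$)
  read b, top W: go to s3, push WW → (s3, abbbb, WWY$)
  read a, top W: go to s2, push ε → (s2, bbbb, WY$)
  read b, top W: go to s3, push WW → (s3, bbb, WWY$)
No transition applies at (s3, bbb, WWY$); input not fully consumed.

Reject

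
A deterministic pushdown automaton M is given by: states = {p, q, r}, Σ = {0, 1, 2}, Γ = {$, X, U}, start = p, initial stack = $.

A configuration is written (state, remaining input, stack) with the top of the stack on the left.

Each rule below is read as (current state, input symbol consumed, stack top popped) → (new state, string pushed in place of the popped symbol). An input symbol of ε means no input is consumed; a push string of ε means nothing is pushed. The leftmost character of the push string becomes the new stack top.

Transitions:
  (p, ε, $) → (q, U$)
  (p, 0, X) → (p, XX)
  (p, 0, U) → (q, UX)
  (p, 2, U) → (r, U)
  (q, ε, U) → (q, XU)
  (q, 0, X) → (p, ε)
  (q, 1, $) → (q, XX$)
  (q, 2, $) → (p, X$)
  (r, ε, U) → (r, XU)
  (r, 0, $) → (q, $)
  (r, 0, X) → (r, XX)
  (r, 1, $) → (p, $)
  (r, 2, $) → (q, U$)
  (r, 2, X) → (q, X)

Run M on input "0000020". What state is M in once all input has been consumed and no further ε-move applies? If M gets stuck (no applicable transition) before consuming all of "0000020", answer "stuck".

r

(p, 0000020, $)
  ε-move, top $: go to q, push U$ → (q, 0000020, U$)
  ε-move, top U: go to q, push XU → (q, 0000020, XU$)
  read 0, top X: go to p, push ε → (p, 000020, U$)
  read 0, top U: go to q, push UX → (q, 00020, UX$)
  ε-move, top U: go to q, push XU → (q, 00020, XUX$)
  read 0, top X: go to p, push ε → (p, 0020, UX$)
  read 0, top U: go to q, push UX → (q, 020, UXX$)
  ε-move, top U: go to q, push XU → (q, 020, XUXX$)
  read 0, top X: go to p, push ε → (p, 20, UXX$)
  read 2, top U: go to r, push U → (r, 0, UXX$)
  ε-move, top U: go to r, push XU → (r, 0, XUXX$)
  read 0, top X: go to r, push XX → (r, ε, XXUXX$)
All input consumed; M is in state r.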